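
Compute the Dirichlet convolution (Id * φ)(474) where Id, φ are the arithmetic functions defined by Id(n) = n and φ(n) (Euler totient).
(Id * φ)(474) = 2355

Divisors of 474: [1, 2, 3, 6, 79, 158, 237, 474]. For each d | 474:
  d = 1: Id(1) · φ(474/1) = 1 · 156 = 156
  d = 2: Id(2) · φ(474/2) = 2 · 156 = 312
  d = 3: Id(3) · φ(474/3) = 3 · 78 = 234
  d = 6: Id(6) · φ(474/6) = 6 · 78 = 468
  d = 79: Id(79) · φ(474/79) = 79 · 2 = 158
  d = 158: Id(158) · φ(474/158) = 158 · 2 = 316
  d = 237: Id(237) · φ(474/237) = 237 · 1 = 237
  d = 474: Id(474) · φ(474/474) = 474 · 1 = 474
Summing: (Id * φ)(474) = 156 + 312 + 234 + 468 + 158 + 316 + 237 + 474 = 2355.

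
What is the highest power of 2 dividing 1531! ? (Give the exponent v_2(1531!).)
v_2(1531!) = 1522

Legendre's formula: v_p(n!) = Σ_{k ≥ 1} ⌊n / p^k⌋. For p = 2, n = 1531, the terms are:
  ⌊1531/2^1⌋ = ⌊1531/2⌋ = 765
  ⌊1531/2^2⌋ = ⌊1531/4⌋ = 382
  ⌊1531/2^3⌋ = ⌊1531/8⌋ = 191
  ⌊1531/2^4⌋ = ⌊1531/16⌋ = 95
  ⌊1531/2^5⌋ = ⌊1531/32⌋ = 47
  ⌊1531/2^6⌋ = ⌊1531/64⌋ = 23
  ⌊1531/2^7⌋ = ⌊1531/128⌋ = 11
  ⌊1531/2^8⌋ = ⌊1531/256⌋ = 5
  ⌊1531/2^9⌋ = ⌊1531/512⌋ = 2
  ⌊1531/2^10⌋ = ⌊1531/1024⌋ = 1
(the next term ⌊1531/2^11⌋ = 0, terminating the sum). Summing: v_2(1531!) = 765 + 382 + 191 + 95 + 47 + 23 + 11 + 5 + 2 + 1 = 1522.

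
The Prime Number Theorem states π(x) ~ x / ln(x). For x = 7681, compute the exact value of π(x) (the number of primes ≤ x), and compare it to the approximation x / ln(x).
π(7681) = 974;  x/ln(x) ≈ 858.55;  relative error ≈ 11.85%.

Directly count primes up to 7681: π(7681) = 974. The PNT approximation gives 7681/ln(7681) ≈ 7681/8.94651 ≈ 858.55. Relative error (π(x) − x/ln(x)) / π(x) ≈ 11.85%; the approximation is known to undercount slightly (Li(x) is a better estimate).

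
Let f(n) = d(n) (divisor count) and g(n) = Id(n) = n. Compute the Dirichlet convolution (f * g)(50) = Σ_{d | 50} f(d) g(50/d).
(d * Id)(50) = 152

Divisors of 50: [1, 2, 5, 10, 25, 50]. For each d | 50:
  d = 1: d(1) · Id(50/1) = 1 · 50 = 50
  d = 2: d(2) · Id(50/2) = 2 · 25 = 50
  d = 5: d(5) · Id(50/5) = 2 · 10 = 20
  d = 10: d(10) · Id(50/10) = 4 · 5 = 20
  d = 25: d(25) · Id(50/25) = 3 · 2 = 6
  d = 50: d(50) · Id(50/50) = 6 · 1 = 6
Summing: (d * Id)(50) = 50 + 50 + 20 + 20 + 6 + 6 = 152.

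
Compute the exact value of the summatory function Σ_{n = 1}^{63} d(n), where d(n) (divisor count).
Σ_{n ≤ 63} d(n) = 273

Compute d(n) for each 1 ≤ n ≤ 63: d(1) = 1, d(2) = 2, d(3) = 2, d(4) = 3, d(5) = 2, d(6) = 4, d(7) = 2, d(8) = 4, d(9) = 3, d(10) = 4, d(11) = 2, d(12) = 6, d(13) = 2, d(14) = 4, d(15) = 4, d(16) = 5, d(17) = 2, d(18) = 6, d(19) = 2, d(20) = 6, d(21) = 4, d(22) = 4, d(23) = 2, d(24) = 8, d(25) = 3, d(26) = 4, d(27) = 4, d(28) = 6, d(29) = 2, d(30) = 8, d(31) = 2, d(32) = 6, d(33) = 4, d(34) = 4, d(35) = 4, d(36) = 9, d(37) = 2, d(38) = 4, d(39) = 4, d(40) = 8, d(41) = 2, d(42) = 8, d(43) = 2, d(44) = 6, d(45) = 6, d(46) = 4, d(47) = 2, d(48) = 10, d(49) = 3, d(50) = 6, d(51) = 4, d(52) = 6, d(53) = 2, d(54) = 8, d(55) = 4, d(56) = 8, d(57) = 4, d(58) = 4, d(59) = 2, d(60) = 12, d(61) = 2, d(62) = 4, d(63) = 6. Summing all 63 values: 273. (Dirichlet's divisor formula: Σ_{n ≤ x} d(n) = x ln(x) + (2γ − 1) x + O(√x). For x = 63, the asymptotic estimate is ≈ 270.75.)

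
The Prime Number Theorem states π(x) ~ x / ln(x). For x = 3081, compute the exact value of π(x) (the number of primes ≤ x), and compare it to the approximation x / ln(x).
π(3081) = 440;  x/ln(x) ≈ 383.54;  relative error ≈ 12.83%.

Directly count primes up to 3081: π(3081) = 440. The PNT approximation gives 3081/ln(3081) ≈ 3081/8.03301 ≈ 383.54. Relative error (π(x) − x/ln(x)) / π(x) ≈ 12.83%; the approximation is known to undercount slightly (Li(x) is a better estimate).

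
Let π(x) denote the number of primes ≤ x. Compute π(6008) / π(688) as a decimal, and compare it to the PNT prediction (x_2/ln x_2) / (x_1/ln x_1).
π(6008)/π(688) = 784/124 ≈ 6.3226;  PNT prediction ≈ 6.5576.

π(688) = 124 and π(6008) = 784, so π(6008)/π(688) ≈ 6.3226. The PNT-predicted ratio is (6008/ln(6008)) / (688/ln(688)) ≈ 6.5576. The two agree to within a few percent, as expected.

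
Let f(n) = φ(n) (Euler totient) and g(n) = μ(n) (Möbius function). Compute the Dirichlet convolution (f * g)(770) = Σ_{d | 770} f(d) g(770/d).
(φ * μ)(770) = 0

Divisors of 770: [1, 2, 5, 7, 10, 11, 14, 22, 35, 55, 70, 77, 110, 154, 385, 770]. For each d | 770:
  d = 1: φ(1) · μ(770/1) = 1 · 1 = 1
  d = 2: φ(2) · μ(770/2) = 1 · -1 = -1
  d = 5: φ(5) · μ(770/5) = 4 · -1 = -4
  d = 7: φ(7) · μ(770/7) = 6 · -1 = -6
  d = 10: φ(10) · μ(770/10) = 4 · 1 = 4
  d = 11: φ(11) · μ(770/11) = 10 · -1 = -10
  d = 14: φ(14) · μ(770/14) = 6 · 1 = 6
  d = 22: φ(22) · μ(770/22) = 10 · 1 = 10
  d = 35: φ(35) · μ(770/35) = 24 · 1 = 24
  d = 55: φ(55) · μ(770/55) = 40 · 1 = 40
  d = 70: φ(70) · μ(770/70) = 24 · -1 = -24
  d = 77: φ(77) · μ(770/77) = 60 · 1 = 60
  d = 110: φ(110) · μ(770/110) = 40 · -1 = -40
  d = 154: φ(154) · μ(770/154) = 60 · -1 = -60
  d = 385: φ(385) · μ(770/385) = 240 · -1 = -240
  d = 770: φ(770) · μ(770/770) = 240 · 1 = 240
Summing: (φ * μ)(770) = 1 + -1 + -4 + -6 + 4 + -10 + 6 + 10 + 24 + 40 + -24 + 60 + -40 + -60 + -240 + 240 = 0.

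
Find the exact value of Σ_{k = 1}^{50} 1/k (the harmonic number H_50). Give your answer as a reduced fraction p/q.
H_50 = 13943237577224054960759/3099044504245996706400

Direct summation: H_50 = 1 + 1/2 + ... + 1/50. The least common denominator is lcm(1, ..., 50) = 3099044504245996706400; over this denominator the numerator is 3099044504245996706400 + 1549522252122998353200 + 1033014834748665568800 + 774761126061499176600 + 619808900849199341280 + 516507417374332784400 + 442720643463713815200 + 387380563030749588300 + 344338278249555189600 + 309904450424599670640 + 281731318567817882400 + 258253708687166392200 + 238388038788153592800 + 221360321731856907600 + 206602966949733113760 + 193690281515374794150 + 182296735543882159200 + 172169139124777594800 + 163107605486631405600 + 154952225212299835320 + 147573547821237938400 + 140865659283908941200 + 134741065401999856800 + 129126854343583196100 + 123961780169839868256 + 119194019394076796400 + 114779426083185063200 + 110680160865928453800 + 106863603594689541600 + 103301483474866556880 + 99969177556322474400 + 96845140757687397075 + 93910439522605960800 + 91148367771941079600 + 88544128692742763040 + 86084569562388797400 + 83757959574216127200 + 81553802743315702800 + 79462679596051197600 + 77476112606149917660 + 75586451323073090400 + 73786773910618969200 + 72070802424325504800 + 70432829641954470600 + 68867655649911037920 + 67370532700999928400 + 65937117111616951200 + 64563427171791598050 + 63245806209101973600 + 61980890084919934128 = 13943237577224054960759, so H_50 = 13943237577224054960759/3099044504245996706400 (already in lowest terms) ≈ 4.49921. (The PNT-adjacent estimate ln(50) + γ ≈ 4.48924 matches within O(1/n).)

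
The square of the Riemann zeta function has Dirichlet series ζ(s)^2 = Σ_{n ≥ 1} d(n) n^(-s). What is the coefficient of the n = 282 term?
d(282) = 8

ζ(s)^2 = (Σ 1/m^s)(Σ 1/k^s). The coefficient of 1/n^s in the product is the number of ordered pairs (m, k) with mk = n, which equals d(n). For n = 282, divisors are [1, 2, 3, 6, 47, 94, 141, 282], so d(282) = 8.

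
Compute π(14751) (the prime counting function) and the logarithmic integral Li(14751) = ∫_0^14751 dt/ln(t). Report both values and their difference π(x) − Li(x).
π(14751) = 1727;  Li(14751) ≈ 1750.71;  π(x) − Li(x) ≈ -23.71.

Direct count of primes ≤ 14751 gives π(14751) = 1727. Numerical evaluation of the logarithmic integral gives Li(14751) ≈ 1750.71. The difference π(x) − Li(x) ≈ -23.71 is typically negative for small/moderate x (Li(x) overestimates), though Littlewood's theorem shows this sign changes infinitely often.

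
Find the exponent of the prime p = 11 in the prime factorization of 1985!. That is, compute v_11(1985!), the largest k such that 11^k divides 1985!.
v_11(1985!) = 197

Legendre's formula: v_p(n!) = Σ_{k ≥ 1} ⌊n / p^k⌋. For p = 11, n = 1985, the terms are:
  ⌊1985/11^1⌋ = ⌊1985/11⌋ = 180
  ⌊1985/11^2⌋ = ⌊1985/121⌋ = 16
  ⌊1985/11^3⌋ = ⌊1985/1331⌋ = 1
(the next term ⌊1985/11^4⌋ = 0, terminating the sum). Summing: v_11(1985!) = 180 + 16 + 1 = 197.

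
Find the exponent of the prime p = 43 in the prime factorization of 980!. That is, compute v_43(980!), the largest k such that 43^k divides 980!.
v_43(980!) = 22

Legendre's formula: v_p(n!) = Σ_{k ≥ 1} ⌊n / p^k⌋. For p = 43, n = 980, the terms are:
  ⌊980/43^1⌋ = ⌊980/43⌋ = 22
(the next term ⌊980/43^2⌋ = 0, terminating the sum). Summing: v_43(980!) = 22 = 22.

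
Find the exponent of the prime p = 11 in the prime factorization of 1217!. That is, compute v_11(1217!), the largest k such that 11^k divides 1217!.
v_11(1217!) = 120

Legendre's formula: v_p(n!) = Σ_{k ≥ 1} ⌊n / p^k⌋. For p = 11, n = 1217, the terms are:
  ⌊1217/11^1⌋ = ⌊1217/11⌋ = 110
  ⌊1217/11^2⌋ = ⌊1217/121⌋ = 10
(the next term ⌊1217/11^3⌋ = 0, terminating the sum). Summing: v_11(1217!) = 110 + 10 = 120.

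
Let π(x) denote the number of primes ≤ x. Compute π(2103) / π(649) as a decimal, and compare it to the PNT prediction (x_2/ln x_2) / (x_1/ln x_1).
π(2103)/π(649) = 317/118 ≈ 2.6864;  PNT prediction ≈ 2.7424.

π(649) = 118 and π(2103) = 317, so π(2103)/π(649) ≈ 2.6864. The PNT-predicted ratio is (2103/ln(2103)) / (649/ln(649)) ≈ 2.7424. The two agree to within a few percent, as expected.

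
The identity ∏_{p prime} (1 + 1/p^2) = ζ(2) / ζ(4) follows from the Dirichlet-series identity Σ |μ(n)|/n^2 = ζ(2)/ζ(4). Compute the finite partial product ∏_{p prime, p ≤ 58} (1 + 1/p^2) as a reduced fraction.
∏ = 5396954168104720000000000/3563579332076505044832837

The primes p ≤ 58 are [2, 3, 5, 7, 11, 13, 17, 19, 23, 29, 31, 37, 41, 43, 47, 53]. For each, (1 + 1/p^2) = (p^2 + 1)/p^2. Multiplying these fractions over p ∈ [2, 3, 5, 7, 11, 13, 17, 19, 23, 29, 31, 37, 41, 43, 47, 53] gives 5396954168104720000000000/3563579332076505044832837. (In the limit P → ∞ this tends to ζ(2)/ζ(4).)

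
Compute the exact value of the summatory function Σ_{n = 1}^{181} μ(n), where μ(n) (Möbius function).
Σ_{n ≤ 181} μ(n) = -4

Compute μ(n) for each 1 ≤ n ≤ 181: μ(1) = 1, μ(2) = -1, μ(3) = -1, μ(4) = 0, μ(5) = -1, μ(6) = 1, μ(7) = -1, μ(8) = 0, μ(9) = 0, μ(10) = 1, μ(11) = -1, μ(12) = 0, μ(13) = -1, μ(14) = 1, μ(15) = 1, μ(16) = 0, μ(17) = -1, μ(18) = 0, μ(19) = -1, μ(20) = 0, μ(21) = 1, μ(22) = 1, μ(23) = -1, μ(24) = 0, μ(25) = 0, μ(26) = 1, μ(27) = 0, μ(28) = 0, μ(29) = -1, μ(30) = -1, μ(31) = -1, μ(32) = 0, μ(33) = 1, μ(34) = 1, μ(35) = 1, μ(36) = 0, μ(37) = -1, μ(38) = 1, μ(39) = 1, μ(40) = 0, μ(41) = -1, μ(42) = -1, μ(43) = -1, μ(44) = 0, μ(45) = 0, μ(46) = 1, μ(47) = -1, μ(48) = 0, μ(49) = 0, μ(50) = 0, μ(51) = 1, μ(52) = 0, μ(53) = -1, μ(54) = 0, μ(55) = 1, μ(56) = 0, μ(57) = 1, μ(58) = 1, μ(59) = -1, μ(60) = 0, μ(61) = -1, μ(62) = 1, μ(63) = 0, μ(64) = 0, μ(65) = 1, μ(66) = -1, μ(67) = -1, μ(68) = 0, μ(69) = 1, μ(70) = -1, μ(71) = -1, μ(72) = 0, μ(73) = -1, μ(74) = 1, μ(75) = 0, μ(76) = 0, μ(77) = 1, μ(78) = -1, μ(79) = -1, μ(80) = 0, μ(81) = 0, μ(82) = 1, μ(83) = -1, μ(84) = 0, μ(85) = 1, μ(86) = 1, μ(87) = 1, μ(88) = 0, μ(89) = -1, μ(90) = 0, μ(91) = 1, μ(92) = 0, μ(93) = 1, μ(94) = 1, μ(95) = 1, μ(96) = 0, μ(97) = -1, μ(98) = 0, μ(99) = 0, μ(100) = 0, μ(101) = -1, μ(102) = -1, μ(103) = -1, μ(104) = 0, μ(105) = -1, μ(106) = 1, μ(107) = -1, μ(108) = 0, μ(109) = -1, μ(110) = -1, μ(111) = 1, μ(112) = 0, μ(113) = -1, μ(114) = -1, μ(115) = 1, μ(116) = 0, μ(117) = 0, μ(118) = 1, μ(119) = 1, μ(120) = 0, μ(121) = 0, μ(122) = 1, μ(123) = 1, μ(124) = 0, μ(125) = 0, μ(126) = 0, μ(127) = -1, μ(128) = 0, μ(129) = 1, μ(130) = -1, μ(131) = -1, μ(132) = 0, μ(133) = 1, μ(134) = 1, μ(135) = 0, μ(136) = 0, μ(137) = -1, μ(138) = -1, μ(139) = -1, μ(140) = 0, μ(141) = 1, μ(142) = 1, μ(143) = 1, μ(144) = 0, μ(145) = 1, μ(146) = 1, μ(147) = 0, μ(148) = 0, μ(149) = -1, μ(150) = 0, μ(151) = -1, μ(152) = 0, μ(153) = 0, μ(154) = -1, μ(155) = 1, μ(156) = 0, μ(157) = -1, μ(158) = 1, μ(159) = 1, μ(160) = 0, μ(161) = 1, μ(162) = 0, μ(163) = -1, μ(164) = 0, μ(165) = -1, μ(166) = 1, μ(167) = -1, μ(168) = 0, μ(169) = 0, μ(170) = -1, μ(171) = 0, μ(172) = 0, μ(173) = -1, μ(174) = -1, μ(175) = 0, μ(176) = 0, μ(177) = 1, μ(178) = 1, μ(179) = -1, μ(180) = 0, μ(181) = -1. Summing all 181 values: -4. (Mertens function M(x) = Σ_{n ≤ x} μ(n); on average M(x) should be small (PNT ⟺ M(x) = o(x)).)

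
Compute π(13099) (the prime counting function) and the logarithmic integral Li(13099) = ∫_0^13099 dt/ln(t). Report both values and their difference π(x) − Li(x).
π(13099) = 1558;  Li(13099) ≈ 1577.56;  π(x) − Li(x) ≈ -19.56.

Direct count of primes ≤ 13099 gives π(13099) = 1558. Numerical evaluation of the logarithmic integral gives Li(13099) ≈ 1577.56. The difference π(x) − Li(x) ≈ -19.56 is typically negative for small/moderate x (Li(x) overestimates), though Littlewood's theorem shows this sign changes infinitely often.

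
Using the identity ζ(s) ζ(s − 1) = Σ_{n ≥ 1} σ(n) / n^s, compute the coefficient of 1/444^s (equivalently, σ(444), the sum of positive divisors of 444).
σ(444) = 1064

In the product (Σ m^0/m^s)(Σ k / k^s) = Σ (Σ_{d | n} d) / n^s, the coefficient of 1/n^s is σ(n) = Σ_{d | n} d. For n = 444, divisors are [1, 2, 3, 4, 6, 12, 37, 74, 111, 148, 222, 444]; summing: σ(444) = 1064.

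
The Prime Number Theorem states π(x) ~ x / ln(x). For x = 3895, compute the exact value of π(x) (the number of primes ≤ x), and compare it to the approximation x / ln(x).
π(3895) = 539;  x/ln(x) ≈ 471.12;  relative error ≈ 12.59%.

Directly count primes up to 3895: π(3895) = 539. The PNT approximation gives 3895/ln(3895) ≈ 3895/8.26745 ≈ 471.12. Relative error (π(x) − x/ln(x)) / π(x) ≈ 12.59%; the approximation is known to undercount slightly (Li(x) is a better estimate).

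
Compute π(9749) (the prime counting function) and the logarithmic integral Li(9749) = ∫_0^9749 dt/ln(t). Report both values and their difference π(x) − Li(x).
π(9749) = 1203;  Li(9749) ≈ 1218.85;  π(x) − Li(x) ≈ -15.85.

Direct count of primes ≤ 9749 gives π(9749) = 1203. Numerical evaluation of the logarithmic integral gives Li(9749) ≈ 1218.85. The difference π(x) − Li(x) ≈ -15.85 is typically negative for small/moderate x (Li(x) overestimates), though Littlewood's theorem shows this sign changes infinitely often.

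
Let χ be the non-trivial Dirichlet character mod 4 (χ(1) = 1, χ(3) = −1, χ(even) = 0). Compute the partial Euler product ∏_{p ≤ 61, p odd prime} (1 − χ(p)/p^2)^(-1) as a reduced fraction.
∏ = 41649646786025278187758845901/45453901250007819878400000000

The odd primes p ≤ 61 are [3, 5, 7, 11, 13, 17, 19, 23, 29, 31, 37, 41, 43, 47, 53, 59, 61]. For each, χ(p) = 1 if p ≡ 1 mod 4, χ(p) = −1 if p ≡ 3 mod 4. Taking (1 − χ(p)/p^2)^(-1) = p^2/(p^2 − χ(p)): (1 − (-1)/3^2)^(-1) · (1 − (1)/5^2)^(-1) · (1 − (-1)/7^2)^(-1) · (1 − (-1)/11^2)^(-1) · (1 − (1)/13^2)^(-1) · (1 − (1)/17^2)^(-1) · (1 − (-1)/19^2)^(-1) · (1 − (-1)/23^2)^(-1) · (1 − (1)/29^2)^(-1) · (1 − (-1)/31^2)^(-1) · (1 − (1)/37^2)^(-1) · (1 − (1)/41^2)^(-1) · (1 − (-1)/43^2)^(-1) · (1 − (-1)/47^2)^(-1) · (1 − (1)/53^2)^(-1) · (1 − (-1)/59^2)^(-1) · (1 − (1)/61^2)^(-1) = 41649646786025278187758845901/45453901250007819878400000000.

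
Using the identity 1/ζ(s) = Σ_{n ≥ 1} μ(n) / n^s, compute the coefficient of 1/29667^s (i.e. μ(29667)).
μ(29667) = 1

Factor n = 29667 = 3 · 11 · 29 · 31. μ(n) = 0 if any exponent ≥ 2 (not squarefree); otherwise μ(n) = (−1)^{ω(n)} where ω(n) is the number of distinct prime factors. Applying: μ(29667) = 1.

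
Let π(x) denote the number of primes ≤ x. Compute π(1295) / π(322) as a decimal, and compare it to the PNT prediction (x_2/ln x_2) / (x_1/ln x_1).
π(1295)/π(322) = 210/66 ≈ 3.1818;  PNT prediction ≈ 3.2407.

π(322) = 66 and π(1295) = 210, so π(1295)/π(322) ≈ 3.1818. The PNT-predicted ratio is (1295/ln(1295)) / (322/ln(322)) ≈ 3.2407. The two agree to within a few percent, as expected.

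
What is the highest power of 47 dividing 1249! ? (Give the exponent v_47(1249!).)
v_47(1249!) = 26

Legendre's formula: v_p(n!) = Σ_{k ≥ 1} ⌊n / p^k⌋. For p = 47, n = 1249, the terms are:
  ⌊1249/47^1⌋ = ⌊1249/47⌋ = 26
(the next term ⌊1249/47^2⌋ = 0, terminating the sum). Summing: v_47(1249!) = 26 = 26.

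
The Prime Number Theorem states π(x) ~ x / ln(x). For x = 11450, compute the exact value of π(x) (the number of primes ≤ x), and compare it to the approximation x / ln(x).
π(11450) = 1381;  x/ln(x) ≈ 1225.16;  relative error ≈ 11.28%.

Directly count primes up to 11450: π(11450) = 1381. The PNT approximation gives 11450/ln(11450) ≈ 11450/9.34575 ≈ 1225.16. Relative error (π(x) − x/ln(x)) / π(x) ≈ 11.28%; the approximation is known to undercount slightly (Li(x) is a better estimate).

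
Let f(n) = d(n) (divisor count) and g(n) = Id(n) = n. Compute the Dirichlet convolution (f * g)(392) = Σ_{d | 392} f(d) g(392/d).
(d * Id)(392) = 1716

Divisors of 392: [1, 2, 4, 7, 8, 14, 28, 49, 56, 98, 196, 392]. For each d | 392:
  d = 1: d(1) · Id(392/1) = 1 · 392 = 392
  d = 2: d(2) · Id(392/2) = 2 · 196 = 392
  d = 4: d(4) · Id(392/4) = 3 · 98 = 294
  d = 7: d(7) · Id(392/7) = 2 · 56 = 112
  d = 8: d(8) · Id(392/8) = 4 · 49 = 196
  d = 14: d(14) · Id(392/14) = 4 · 28 = 112
  d = 28: d(28) · Id(392/28) = 6 · 14 = 84
  d = 49: d(49) · Id(392/49) = 3 · 8 = 24
  d = 56: d(56) · Id(392/56) = 8 · 7 = 56
  d = 98: d(98) · Id(392/98) = 6 · 4 = 24
  d = 196: d(196) · Id(392/196) = 9 · 2 = 18
  d = 392: d(392) · Id(392/392) = 12 · 1 = 12
Summing: (d * Id)(392) = 392 + 392 + 294 + 112 + 196 + 112 + 84 + 24 + 56 + 24 + 18 + 12 = 1716.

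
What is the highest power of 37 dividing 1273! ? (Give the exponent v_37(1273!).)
v_37(1273!) = 34

Legendre's formula: v_p(n!) = Σ_{k ≥ 1} ⌊n / p^k⌋. For p = 37, n = 1273, the terms are:
  ⌊1273/37^1⌋ = ⌊1273/37⌋ = 34
(the next term ⌊1273/37^2⌋ = 0, terminating the sum). Summing: v_37(1273!) = 34 = 34.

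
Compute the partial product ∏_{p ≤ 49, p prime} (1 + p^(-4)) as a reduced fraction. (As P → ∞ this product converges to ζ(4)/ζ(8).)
∏ = 47811026860845170938198805915402199301066734558460286583378224128/44354583229145063659978971326989541656878007876738536067589135625

The primes p ≤ 49 are [2, 3, 5, 7, 11, 13, 17, 19, 23, 29, 31, 37, 41, 43, 47]. For each, (1 + 1/p^4) = (p^4 + 1)/p^4. Multiplying these fractions over p ∈ [2, 3, 5, 7, 11, 13, 17, 19, 23, 29, 31, 37, 41, 43, 47] gives 47811026860845170938198805915402199301066734558460286583378224128/44354583229145063659978971326989541656878007876738536067589135625. (In the limit P → ∞ this tends to ζ(4)/ζ(8).)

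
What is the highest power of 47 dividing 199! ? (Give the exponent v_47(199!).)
v_47(199!) = 4

Legendre's formula: v_p(n!) = Σ_{k ≥ 1} ⌊n / p^k⌋. For p = 47, n = 199, the terms are:
  ⌊199/47^1⌋ = ⌊199/47⌋ = 4
(the next term ⌊199/47^2⌋ = 0, terminating the sum). Summing: v_47(199!) = 4 = 4.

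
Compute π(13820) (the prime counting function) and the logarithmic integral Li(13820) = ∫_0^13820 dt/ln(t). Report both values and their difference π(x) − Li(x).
π(13820) = 1633;  Li(13820) ≈ 1653.39;  π(x) − Li(x) ≈ -20.39.

Direct count of primes ≤ 13820 gives π(13820) = 1633. Numerical evaluation of the logarithmic integral gives Li(13820) ≈ 1653.39. The difference π(x) − Li(x) ≈ -20.39 is typically negative for small/moderate x (Li(x) overestimates), though Littlewood's theorem shows this sign changes infinitely often.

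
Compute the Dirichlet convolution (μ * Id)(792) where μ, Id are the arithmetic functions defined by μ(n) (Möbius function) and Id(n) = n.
(μ * Id)(792) = 240

Divisors of 792: [1, 2, 3, 4, 6, 8, 9, 11, 12, 18, 22, 24, 33, 36, 44, 66, 72, 88, 99, 132, 198, 264, 396, 792]. For each d | 792:
  d = 1: μ(1) · Id(792/1) = 1 · 792 = 792
  d = 2: μ(2) · Id(792/2) = -1 · 396 = -396
  d = 3: μ(3) · Id(792/3) = -1 · 264 = -264
  d = 4: μ(4) · Id(792/4) = 0 · 198 = 0
  d = 6: μ(6) · Id(792/6) = 1 · 132 = 132
  d = 8: μ(8) · Id(792/8) = 0 · 99 = 0
  d = 9: μ(9) · Id(792/9) = 0 · 88 = 0
  d = 11: μ(11) · Id(792/11) = -1 · 72 = -72
  d = 12: μ(12) · Id(792/12) = 0 · 66 = 0
  d = 18: μ(18) · Id(792/18) = 0 · 44 = 0
  d = 22: μ(22) · Id(792/22) = 1 · 36 = 36
  d = 24: μ(24) · Id(792/24) = 0 · 33 = 0
  d = 33: μ(33) · Id(792/33) = 1 · 24 = 24
  d = 36: μ(36) · Id(792/36) = 0 · 22 = 0
  d = 44: μ(44) · Id(792/44) = 0 · 18 = 0
  d = 66: μ(66) · Id(792/66) = -1 · 12 = -12
  d = 72: μ(72) · Id(792/72) = 0 · 11 = 0
  d = 88: μ(88) · Id(792/88) = 0 · 9 = 0
  d = 99: μ(99) · Id(792/99) = 0 · 8 = 0
  d = 132: μ(132) · Id(792/132) = 0 · 6 = 0
  d = 198: μ(198) · Id(792/198) = 0 · 4 = 0
  d = 264: μ(264) · Id(792/264) = 0 · 3 = 0
  d = 396: μ(396) · Id(792/396) = 0 · 2 = 0
  d = 792: μ(792) · Id(792/792) = 0 · 1 = 0
Summing: (μ * Id)(792) = 792 + -396 + -264 + 0 + 132 + 0 + 0 + -72 + 0 + 0 + 36 + 0 + 24 + 0 + 0 + -12 + 0 + 0 + 0 + 0 + 0 + 0 + 0 + 0 = 240.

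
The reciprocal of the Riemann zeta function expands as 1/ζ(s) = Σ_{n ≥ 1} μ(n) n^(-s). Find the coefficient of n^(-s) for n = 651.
μ(651) = -1

Factor n = 651 = 3 · 7 · 31. μ(n) = 0 if any exponent ≥ 2 (not squarefree); otherwise μ(n) = (−1)^{ω(n)} where ω(n) is the number of distinct prime factors. Applying: μ(651) = -1.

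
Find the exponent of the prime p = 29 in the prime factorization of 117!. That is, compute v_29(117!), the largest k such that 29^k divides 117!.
v_29(117!) = 4

Legendre's formula: v_p(n!) = Σ_{k ≥ 1} ⌊n / p^k⌋. For p = 29, n = 117, the terms are:
  ⌊117/29^1⌋ = ⌊117/29⌋ = 4
(the next term ⌊117/29^2⌋ = 0, terminating the sum). Summing: v_29(117!) = 4 = 4.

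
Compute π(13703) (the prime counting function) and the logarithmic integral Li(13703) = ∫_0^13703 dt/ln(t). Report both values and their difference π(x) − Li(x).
π(13703) = 1620;  Li(13703) ≈ 1641.11;  π(x) − Li(x) ≈ -21.11.

Direct count of primes ≤ 13703 gives π(13703) = 1620. Numerical evaluation of the logarithmic integral gives Li(13703) ≈ 1641.11. The difference π(x) − Li(x) ≈ -21.11 is typically negative for small/moderate x (Li(x) overestimates), though Littlewood's theorem shows this sign changes infinitely often.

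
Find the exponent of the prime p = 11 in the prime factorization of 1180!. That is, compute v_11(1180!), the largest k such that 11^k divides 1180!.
v_11(1180!) = 116

Legendre's formula: v_p(n!) = Σ_{k ≥ 1} ⌊n / p^k⌋. For p = 11, n = 1180, the terms are:
  ⌊1180/11^1⌋ = ⌊1180/11⌋ = 107
  ⌊1180/11^2⌋ = ⌊1180/121⌋ = 9
(the next term ⌊1180/11^3⌋ = 0, terminating the sum). Summing: v_11(1180!) = 107 + 9 = 116.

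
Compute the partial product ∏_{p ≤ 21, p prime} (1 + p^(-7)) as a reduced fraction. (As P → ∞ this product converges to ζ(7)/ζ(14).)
∏ = 1068826090093603336253543016500022477644576/1060040977976779320486482915314295925421875

The primes p ≤ 21 are [2, 3, 5, 7, 11, 13, 17, 19]. For each, (1 + 1/p^7) = (p^7 + 1)/p^7. Multiplying these fractions over p ∈ [2, 3, 5, 7, 11, 13, 17, 19] gives 1068826090093603336253543016500022477644576/1060040977976779320486482915314295925421875. (In the limit P → ∞ this tends to ζ(7)/ζ(14).)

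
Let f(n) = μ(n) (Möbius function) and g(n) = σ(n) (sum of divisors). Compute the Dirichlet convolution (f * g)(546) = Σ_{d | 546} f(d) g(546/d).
(μ * σ)(546) = 546

Divisors of 546: [1, 2, 3, 6, 7, 13, 14, 21, 26, 39, 42, 78, 91, 182, 273, 546]. For each d | 546:
  d = 1: μ(1) · σ(546/1) = 1 · 1344 = 1344
  d = 2: μ(2) · σ(546/2) = -1 · 448 = -448
  d = 3: μ(3) · σ(546/3) = -1 · 336 = -336
  d = 6: μ(6) · σ(546/6) = 1 · 112 = 112
  d = 7: μ(7) · σ(546/7) = -1 · 168 = -168
  d = 13: μ(13) · σ(546/13) = -1 · 96 = -96
  d = 14: μ(14) · σ(546/14) = 1 · 56 = 56
  d = 21: μ(21) · σ(546/21) = 1 · 42 = 42
  d = 26: μ(26) · σ(546/26) = 1 · 32 = 32
  d = 39: μ(39) · σ(546/39) = 1 · 24 = 24
  d = 42: μ(42) · σ(546/42) = -1 · 14 = -14
  d = 78: μ(78) · σ(546/78) = -1 · 8 = -8
  d = 91: μ(91) · σ(546/91) = 1 · 12 = 12
  d = 182: μ(182) · σ(546/182) = -1 · 4 = -4
  d = 273: μ(273) · σ(546/273) = -1 · 3 = -3
  d = 546: μ(546) · σ(546/546) = 1 · 1 = 1
Summing: (μ * σ)(546) = 1344 + -448 + -336 + 112 + -168 + -96 + 56 + 42 + 32 + 24 + -14 + -8 + 12 + -4 + -3 + 1 = 546.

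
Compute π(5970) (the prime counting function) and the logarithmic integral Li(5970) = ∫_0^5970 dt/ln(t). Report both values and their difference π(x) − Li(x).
π(5970) = 781;  Li(5970) ≈ 796.96;  π(x) − Li(x) ≈ -15.96.

Direct count of primes ≤ 5970 gives π(5970) = 781. Numerical evaluation of the logarithmic integral gives Li(5970) ≈ 796.96. The difference π(x) − Li(x) ≈ -15.96 is typically negative for small/moderate x (Li(x) overestimates), though Littlewood's theorem shows this sign changes infinitely often.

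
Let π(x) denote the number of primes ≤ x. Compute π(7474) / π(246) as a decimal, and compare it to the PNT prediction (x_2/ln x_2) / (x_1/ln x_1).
π(7474)/π(246) = 945/53 ≈ 17.8302;  PNT prediction ≈ 18.7532.

π(246) = 53 and π(7474) = 945, so π(7474)/π(246) ≈ 17.8302. The PNT-predicted ratio is (7474/ln(7474)) / (246/ln(246)) ≈ 18.7532. The two agree to within a few percent, as expected.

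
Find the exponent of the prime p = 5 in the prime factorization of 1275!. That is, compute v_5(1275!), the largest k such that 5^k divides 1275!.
v_5(1275!) = 318

Legendre's formula: v_p(n!) = Σ_{k ≥ 1} ⌊n / p^k⌋. For p = 5, n = 1275, the terms are:
  ⌊1275/5^1⌋ = ⌊1275/5⌋ = 255
  ⌊1275/5^2⌋ = ⌊1275/25⌋ = 51
  ⌊1275/5^3⌋ = ⌊1275/125⌋ = 10
  ⌊1275/5^4⌋ = ⌊1275/625⌋ = 2
(the next term ⌊1275/5^5⌋ = 0, terminating the sum). Summing: v_5(1275!) = 255 + 51 + 10 + 2 = 318.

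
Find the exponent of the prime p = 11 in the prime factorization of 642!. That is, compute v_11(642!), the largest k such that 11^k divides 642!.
v_11(642!) = 63

Legendre's formula: v_p(n!) = Σ_{k ≥ 1} ⌊n / p^k⌋. For p = 11, n = 642, the terms are:
  ⌊642/11^1⌋ = ⌊642/11⌋ = 58
  ⌊642/11^2⌋ = ⌊642/121⌋ = 5
(the next term ⌊642/11^3⌋ = 0, terminating the sum). Summing: v_11(642!) = 58 + 5 = 63.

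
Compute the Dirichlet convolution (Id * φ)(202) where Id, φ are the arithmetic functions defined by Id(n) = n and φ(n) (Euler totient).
(Id * φ)(202) = 603

Divisors of 202: [1, 2, 101, 202]. For each d | 202:
  d = 1: Id(1) · φ(202/1) = 1 · 100 = 100
  d = 2: Id(2) · φ(202/2) = 2 · 100 = 200
  d = 101: Id(101) · φ(202/101) = 101 · 1 = 101
  d = 202: Id(202) · φ(202/202) = 202 · 1 = 202
Summing: (Id * φ)(202) = 100 + 200 + 101 + 202 = 603.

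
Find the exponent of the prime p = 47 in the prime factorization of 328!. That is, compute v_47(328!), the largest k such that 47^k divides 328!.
v_47(328!) = 6

Legendre's formula: v_p(n!) = Σ_{k ≥ 1} ⌊n / p^k⌋. For p = 47, n = 328, the terms are:
  ⌊328/47^1⌋ = ⌊328/47⌋ = 6
(the next term ⌊328/47^2⌋ = 0, terminating the sum). Summing: v_47(328!) = 6 = 6.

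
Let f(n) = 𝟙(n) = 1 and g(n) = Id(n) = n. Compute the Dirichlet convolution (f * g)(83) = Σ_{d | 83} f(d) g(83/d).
(𝟙 * Id)(83) = 84

Divisors of 83: [1, 83]. For each d | 83:
  d = 1: 𝟙(1) · Id(83/1) = 1 · 83 = 83
  d = 83: 𝟙(83) · Id(83/83) = 1 · 1 = 1
Summing: (𝟙 * Id)(83) = 83 + 1 = 84.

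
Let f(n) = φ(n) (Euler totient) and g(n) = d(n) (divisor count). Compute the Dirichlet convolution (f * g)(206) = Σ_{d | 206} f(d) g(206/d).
(φ * d)(206) = 312

Divisors of 206: [1, 2, 103, 206]. For each d | 206:
  d = 1: φ(1) · d(206/1) = 1 · 4 = 4
  d = 2: φ(2) · d(206/2) = 1 · 2 = 2
  d = 103: φ(103) · d(206/103) = 102 · 2 = 204
  d = 206: φ(206) · d(206/206) = 102 · 1 = 102
Summing: (φ * d)(206) = 4 + 2 + 204 + 102 = 312.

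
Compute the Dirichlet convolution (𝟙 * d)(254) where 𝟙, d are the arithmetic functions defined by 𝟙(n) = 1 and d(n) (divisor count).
(𝟙 * d)(254) = 9

Divisors of 254: [1, 2, 127, 254]. For each d | 254:
  d = 1: 𝟙(1) · d(254/1) = 1 · 4 = 4
  d = 2: 𝟙(2) · d(254/2) = 1 · 2 = 2
  d = 127: 𝟙(127) · d(254/127) = 1 · 2 = 2
  d = 254: 𝟙(254) · d(254/254) = 1 · 1 = 1
Summing: (𝟙 * d)(254) = 4 + 2 + 2 + 1 = 9.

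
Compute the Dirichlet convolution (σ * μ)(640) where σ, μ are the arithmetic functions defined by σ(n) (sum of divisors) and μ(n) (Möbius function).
(σ * μ)(640) = 640

Divisors of 640: [1, 2, 4, 5, 8, 10, 16, 20, 32, 40, 64, 80, 128, 160, 320, 640]. For each d | 640:
  d = 1: σ(1) · μ(640/1) = 1 · 0 = 0
  d = 2: σ(2) · μ(640/2) = 3 · 0 = 0
  d = 4: σ(4) · μ(640/4) = 7 · 0 = 0
  d = 5: σ(5) · μ(640/5) = 6 · 0 = 0
  d = 8: σ(8) · μ(640/8) = 15 · 0 = 0
  d = 10: σ(10) · μ(640/10) = 18 · 0 = 0
  d = 16: σ(16) · μ(640/16) = 31 · 0 = 0
  d = 20: σ(20) · μ(640/20) = 42 · 0 = 0
  d = 32: σ(32) · μ(640/32) = 63 · 0 = 0
  d = 40: σ(40) · μ(640/40) = 90 · 0 = 0
  d = 64: σ(64) · μ(640/64) = 127 · 1 = 127
  d = 80: σ(80) · μ(640/80) = 186 · 0 = 0
  d = 128: σ(128) · μ(640/128) = 255 · -1 = -255
  d = 160: σ(160) · μ(640/160) = 378 · 0 = 0
  d = 320: σ(320) · μ(640/320) = 762 · -1 = -762
  d = 640: σ(640) · μ(640/640) = 1530 · 1 = 1530
Summing: (σ * μ)(640) = 0 + 0 + 0 + 0 + 0 + 0 + 0 + 0 + 0 + 0 + 127 + 0 + -255 + 0 + -762 + 1530 = 640.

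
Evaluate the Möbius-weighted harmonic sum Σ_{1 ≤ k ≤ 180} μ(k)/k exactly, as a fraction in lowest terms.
Σ μ(k)/k = -144087981517635476714028475868546320125145063113926500300851703048561/29819592777931214269172453467810429868925511217482600306406141434158090

Values of μ(k) for 1 ≤ k ≤ 180: μ(1) = 1, μ(2) = -1, μ(3) = -1, μ(5) = -1, μ(6) = 1, μ(7) = -1, μ(10) = 1, μ(11) = -1, μ(13) = -1, μ(14) = 1, μ(15) = 1, μ(17) = -1, μ(19) = -1, μ(21) = 1, μ(22) = 1, μ(23) = -1, μ(26) = 1, μ(29) = -1, μ(30) = -1, μ(31) = -1, μ(33) = 1, μ(34) = 1, μ(35) = 1, μ(37) = -1, μ(38) = 1, μ(39) = 1, μ(41) = -1, μ(42) = -1, μ(43) = -1, μ(46) = 1, μ(47) = -1, μ(51) = 1, μ(53) = -1, μ(55) = 1, μ(57) = 1, μ(58) = 1, μ(59) = -1, μ(61) = -1, μ(62) = 1, μ(65) = 1, μ(66) = -1, μ(67) = -1, μ(69) = 1, μ(70) = -1, μ(71) = -1, μ(73) = -1, μ(74) = 1, μ(77) = 1, μ(78) = -1, μ(79) = -1, μ(82) = 1, μ(83) = -1, μ(85) = 1, μ(86) = 1, μ(87) = 1, μ(89) = -1, μ(91) = 1, μ(93) = 1, μ(94) = 1, μ(95) = 1, μ(97) = -1, μ(101) = -1, μ(102) = -1, μ(103) = -1, μ(105) = -1, μ(106) = 1, μ(107) = -1, μ(109) = -1, μ(110) = -1, μ(111) = 1, μ(113) = -1, μ(114) = -1, μ(115) = 1, μ(118) = 1, μ(119) = 1, μ(122) = 1, μ(123) = 1, μ(127) = -1, μ(129) = 1, μ(130) = -1, μ(131) = -1, μ(133) = 1, μ(134) = 1, μ(137) = -1, μ(138) = -1, μ(139) = -1, μ(141) = 1, μ(142) = 1, μ(143) = 1, μ(145) = 1, μ(146) = 1, μ(149) = -1, μ(151) = -1, μ(154) = -1, μ(155) = 1, μ(157) = -1, μ(158) = 1, μ(159) = 1, μ(161) = 1, μ(163) = -1, μ(165) = -1, μ(166) = 1, μ(167) = -1, μ(170) = -1, μ(173) = -1, μ(174) = -1, μ(177) = 1, μ(178) = 1, μ(179) = -1, with μ = 0 on non-squarefree integers. Summing μ(k)/k for k where μ(k) ≠ 0 gives -144087981517635476714028475868546320125145063113926500300851703048561/29819592777931214269172453467810429868925511217482600306406141434158090 ≈ -0.0048. (PNT ⟺ this sum → 0 as n → ∞.)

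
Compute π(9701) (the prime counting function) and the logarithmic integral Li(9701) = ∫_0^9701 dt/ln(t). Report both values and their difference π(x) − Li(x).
π(9701) = 1197;  Li(9701) ≈ 1213.62;  π(x) − Li(x) ≈ -16.62.

Direct count of primes ≤ 9701 gives π(9701) = 1197. Numerical evaluation of the logarithmic integral gives Li(9701) ≈ 1213.62. The difference π(x) − Li(x) ≈ -16.62 is typically negative for small/moderate x (Li(x) overestimates), though Littlewood's theorem shows this sign changes infinitely often.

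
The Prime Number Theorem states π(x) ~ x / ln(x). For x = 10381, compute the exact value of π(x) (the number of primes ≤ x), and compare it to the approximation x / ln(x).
π(10381) = 1272;  x/ln(x) ≈ 1122.55;  relative error ≈ 11.75%.

Directly count primes up to 10381: π(10381) = 1272. The PNT approximation gives 10381/ln(10381) ≈ 10381/9.24773 ≈ 1122.55. Relative error (π(x) − x/ln(x)) / π(x) ≈ 11.75%; the approximation is known to undercount slightly (Li(x) is a better estimate).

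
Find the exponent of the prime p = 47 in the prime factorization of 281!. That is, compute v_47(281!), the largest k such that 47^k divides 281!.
v_47(281!) = 5

Legendre's formula: v_p(n!) = Σ_{k ≥ 1} ⌊n / p^k⌋. For p = 47, n = 281, the terms are:
  ⌊281/47^1⌋ = ⌊281/47⌋ = 5
(the next term ⌊281/47^2⌋ = 0, terminating the sum). Summing: v_47(281!) = 5 = 5.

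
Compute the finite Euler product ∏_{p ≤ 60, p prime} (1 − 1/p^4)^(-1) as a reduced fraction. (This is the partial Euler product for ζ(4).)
∏ = 313771926178857385645450905033468281439563920601420761/289906031739275464495518328120881551769600000000000000

The primes p ≤ 60 are [2, 3, 5, 7, 11, 13, 17, 19, 23, 29, 31, 37, 41, 43, 47, 53, 59]. For each prime, (1 − 1/p^4)^(-1) = p^4 / (p^4 − 1). The product is (1 − 1/2^4)^(-1), (1 − 1/3^4)^(-1), (1 − 1/5^4)^(-1), (1 − 1/7^4)^(-1), (1 − 1/11^4)^(-1), (1 − 1/13^4)^(-1), (1 − 1/17^4)^(-1), (1 − 1/19^4)^(-1), (1 − 1/23^4)^(-1), (1 − 1/29^4)^(-1), (1 − 1/31^4)^(-1), (1 − 1/37^4)^(-1), (1 − 1/41^4)^(-1), (1 − 1/43^4)^(-1), (1 − 1/47^4)^(-1), (1 − 1/53^4)^(-1), (1 − 1/59^4)^(-1) = ∏ p^4 / (p^4 − 1) = 313771926178857385645450905033468281439563920601420761/289906031739275464495518328120881551769600000000000000.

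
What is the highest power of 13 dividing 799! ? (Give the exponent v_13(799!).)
v_13(799!) = 65

Legendre's formula: v_p(n!) = Σ_{k ≥ 1} ⌊n / p^k⌋. For p = 13, n = 799, the terms are:
  ⌊799/13^1⌋ = ⌊799/13⌋ = 61
  ⌊799/13^2⌋ = ⌊799/169⌋ = 4
(the next term ⌊799/13^3⌋ = 0, terminating the sum). Summing: v_13(799!) = 61 + 4 = 65.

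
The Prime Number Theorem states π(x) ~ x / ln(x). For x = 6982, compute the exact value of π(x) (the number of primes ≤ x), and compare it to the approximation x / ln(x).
π(6982) = 897;  x/ln(x) ≈ 788.83;  relative error ≈ 12.06%.

Directly count primes up to 6982: π(6982) = 897. The PNT approximation gives 6982/ln(6982) ≈ 6982/8.85109 ≈ 788.83. Relative error (π(x) − x/ln(x)) / π(x) ≈ 12.06%; the approximation is known to undercount slightly (Li(x) is a better estimate).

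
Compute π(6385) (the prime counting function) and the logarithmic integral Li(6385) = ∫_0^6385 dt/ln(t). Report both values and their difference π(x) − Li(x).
π(6385) = 832;  Li(6385) ≈ 844.51;  π(x) − Li(x) ≈ -12.51.

Direct count of primes ≤ 6385 gives π(6385) = 832. Numerical evaluation of the logarithmic integral gives Li(6385) ≈ 844.51. The difference π(x) − Li(x) ≈ -12.51 is typically negative for small/moderate x (Li(x) overestimates), though Littlewood's theorem shows this sign changes infinitely often.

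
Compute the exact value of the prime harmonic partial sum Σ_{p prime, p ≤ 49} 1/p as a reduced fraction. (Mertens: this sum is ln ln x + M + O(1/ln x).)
Σ 1/p = 1021729465586766997/614889782588491410

π(49) = 15, so the primes ≤ 49 are [2, 3, 5, 7, 11, 13, 17, 19, 23, 29, 31, 37, 41, 43, 47]. Summing 1/p over these primes: 1021729465586766997/614889782588491410 ≈ 1.6616. Mertens estimate ln ln(49) + 0.2615 ≈ 1.6204.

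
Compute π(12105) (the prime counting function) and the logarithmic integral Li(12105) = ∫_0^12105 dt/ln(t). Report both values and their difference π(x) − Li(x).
π(12105) = 1448;  Li(12105) ≈ 1472.27;  π(x) − Li(x) ≈ -24.27.

Direct count of primes ≤ 12105 gives π(12105) = 1448. Numerical evaluation of the logarithmic integral gives Li(12105) ≈ 1472.27. The difference π(x) − Li(x) ≈ -24.27 is typically negative for small/moderate x (Li(x) overestimates), though Littlewood's theorem shows this sign changes infinitely often.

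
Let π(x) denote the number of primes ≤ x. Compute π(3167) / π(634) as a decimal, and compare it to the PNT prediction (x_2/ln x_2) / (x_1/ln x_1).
π(3167)/π(634) = 448/115 ≈ 3.8957;  PNT prediction ≈ 3.9985.

π(634) = 115 and π(3167) = 448, so π(3167)/π(634) ≈ 3.8957. The PNT-predicted ratio is (3167/ln(3167)) / (634/ln(634)) ≈ 3.9985. The two agree to within a few percent, as expected.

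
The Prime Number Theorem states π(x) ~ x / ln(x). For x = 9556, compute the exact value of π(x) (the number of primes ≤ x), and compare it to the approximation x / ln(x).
π(9556) = 1183;  x/ln(x) ≈ 1042.67;  relative error ≈ 11.86%.

Directly count primes up to 9556: π(9556) = 1183. The PNT approximation gives 9556/ln(9556) ≈ 9556/9.16492 ≈ 1042.67. Relative error (π(x) − x/ln(x)) / π(x) ≈ 11.86%; the approximation is known to undercount slightly (Li(x) is a better estimate).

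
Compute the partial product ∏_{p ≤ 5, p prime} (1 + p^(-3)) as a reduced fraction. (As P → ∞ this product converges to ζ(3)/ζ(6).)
∏ = 147/125

The primes p ≤ 5 are [2, 3, 5]. For each, (1 + 1/p^3) = (p^3 + 1)/p^3. Multiplying these fractions over p ∈ [2, 3, 5] gives 147/125. (In the limit P → ∞ this tends to ζ(3)/ζ(6).)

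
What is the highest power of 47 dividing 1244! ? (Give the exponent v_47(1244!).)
v_47(1244!) = 26

Legendre's formula: v_p(n!) = Σ_{k ≥ 1} ⌊n / p^k⌋. For p = 47, n = 1244, the terms are:
  ⌊1244/47^1⌋ = ⌊1244/47⌋ = 26
(the next term ⌊1244/47^2⌋ = 0, terminating the sum). Summing: v_47(1244!) = 26 = 26.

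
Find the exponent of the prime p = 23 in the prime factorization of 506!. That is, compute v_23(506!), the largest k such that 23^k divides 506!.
v_23(506!) = 22

Legendre's formula: v_p(n!) = Σ_{k ≥ 1} ⌊n / p^k⌋. For p = 23, n = 506, the terms are:
  ⌊506/23^1⌋ = ⌊506/23⌋ = 22
(the next term ⌊506/23^2⌋ = 0, terminating the sum). Summing: v_23(506!) = 22 = 22.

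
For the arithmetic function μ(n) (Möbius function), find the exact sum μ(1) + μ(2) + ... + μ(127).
Σ_{n ≤ 127} μ(n) = -2

Compute μ(n) for each 1 ≤ n ≤ 127: μ(1) = 1, μ(2) = -1, μ(3) = -1, μ(4) = 0, μ(5) = -1, μ(6) = 1, μ(7) = -1, μ(8) = 0, μ(9) = 0, μ(10) = 1, μ(11) = -1, μ(12) = 0, μ(13) = -1, μ(14) = 1, μ(15) = 1, μ(16) = 0, μ(17) = -1, μ(18) = 0, μ(19) = -1, μ(20) = 0, μ(21) = 1, μ(22) = 1, μ(23) = -1, μ(24) = 0, μ(25) = 0, μ(26) = 1, μ(27) = 0, μ(28) = 0, μ(29) = -1, μ(30) = -1, μ(31) = -1, μ(32) = 0, μ(33) = 1, μ(34) = 1, μ(35) = 1, μ(36) = 0, μ(37) = -1, μ(38) = 1, μ(39) = 1, μ(40) = 0, μ(41) = -1, μ(42) = -1, μ(43) = -1, μ(44) = 0, μ(45) = 0, μ(46) = 1, μ(47) = -1, μ(48) = 0, μ(49) = 0, μ(50) = 0, μ(51) = 1, μ(52) = 0, μ(53) = -1, μ(54) = 0, μ(55) = 1, μ(56) = 0, μ(57) = 1, μ(58) = 1, μ(59) = -1, μ(60) = 0, μ(61) = -1, μ(62) = 1, μ(63) = 0, μ(64) = 0, μ(65) = 1, μ(66) = -1, μ(67) = -1, μ(68) = 0, μ(69) = 1, μ(70) = -1, μ(71) = -1, μ(72) = 0, μ(73) = -1, μ(74) = 1, μ(75) = 0, μ(76) = 0, μ(77) = 1, μ(78) = -1, μ(79) = -1, μ(80) = 0, μ(81) = 0, μ(82) = 1, μ(83) = -1, μ(84) = 0, μ(85) = 1, μ(86) = 1, μ(87) = 1, μ(88) = 0, μ(89) = -1, μ(90) = 0, μ(91) = 1, μ(92) = 0, μ(93) = 1, μ(94) = 1, μ(95) = 1, μ(96) = 0, μ(97) = -1, μ(98) = 0, μ(99) = 0, μ(100) = 0, μ(101) = -1, μ(102) = -1, μ(103) = -1, μ(104) = 0, μ(105) = -1, μ(106) = 1, μ(107) = -1, μ(108) = 0, μ(109) = -1, μ(110) = -1, μ(111) = 1, μ(112) = 0, μ(113) = -1, μ(114) = -1, μ(115) = 1, μ(116) = 0, μ(117) = 0, μ(118) = 1, μ(119) = 1, μ(120) = 0, μ(121) = 0, μ(122) = 1, μ(123) = 1, μ(124) = 0, μ(125) = 0, μ(126) = 0, μ(127) = -1. Summing all 127 values: -2. (Mertens function M(x) = Σ_{n ≤ x} μ(n); on average M(x) should be small (PNT ⟺ M(x) = o(x)).)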